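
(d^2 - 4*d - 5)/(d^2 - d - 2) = (d - 5)/(d - 2)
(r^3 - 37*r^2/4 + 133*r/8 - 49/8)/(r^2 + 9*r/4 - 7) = (2*r^2 - 15*r + 7)/(2*(r + 4))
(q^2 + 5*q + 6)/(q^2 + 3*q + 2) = (q + 3)/(q + 1)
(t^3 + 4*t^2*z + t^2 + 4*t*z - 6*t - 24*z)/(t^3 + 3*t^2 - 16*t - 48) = (t^2 + 4*t*z - 2*t - 8*z)/(t^2 - 16)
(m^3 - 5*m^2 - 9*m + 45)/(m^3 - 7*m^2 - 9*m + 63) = (m - 5)/(m - 7)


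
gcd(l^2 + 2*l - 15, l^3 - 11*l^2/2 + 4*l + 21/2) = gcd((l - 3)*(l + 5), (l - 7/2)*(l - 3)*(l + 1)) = l - 3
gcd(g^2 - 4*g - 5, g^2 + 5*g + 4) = g + 1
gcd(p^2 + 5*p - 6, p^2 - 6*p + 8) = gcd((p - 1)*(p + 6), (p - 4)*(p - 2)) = 1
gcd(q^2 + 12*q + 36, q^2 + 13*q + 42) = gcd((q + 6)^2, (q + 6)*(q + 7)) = q + 6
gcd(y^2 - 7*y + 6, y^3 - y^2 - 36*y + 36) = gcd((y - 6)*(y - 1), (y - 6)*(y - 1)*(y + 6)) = y^2 - 7*y + 6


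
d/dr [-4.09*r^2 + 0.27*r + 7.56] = 0.27 - 8.18*r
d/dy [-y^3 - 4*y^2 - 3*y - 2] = -3*y^2 - 8*y - 3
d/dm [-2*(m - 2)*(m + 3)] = -4*m - 2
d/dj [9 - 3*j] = -3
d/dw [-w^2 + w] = 1 - 2*w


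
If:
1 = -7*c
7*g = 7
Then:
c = -1/7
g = 1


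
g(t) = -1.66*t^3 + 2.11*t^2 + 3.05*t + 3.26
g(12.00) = -2524.78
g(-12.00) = 3138.98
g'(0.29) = 3.85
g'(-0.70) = -2.34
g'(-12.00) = -764.71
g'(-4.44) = -113.86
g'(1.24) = 0.63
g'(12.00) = -663.43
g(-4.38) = 169.87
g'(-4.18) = -101.60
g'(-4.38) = -110.97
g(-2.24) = 25.67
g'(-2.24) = -31.39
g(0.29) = 4.28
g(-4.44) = 176.61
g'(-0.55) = -0.78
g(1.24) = 7.12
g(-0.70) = 2.73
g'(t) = -4.98*t^2 + 4.22*t + 3.05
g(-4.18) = 148.62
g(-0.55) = 2.50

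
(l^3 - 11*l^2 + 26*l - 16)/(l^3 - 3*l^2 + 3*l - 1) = (l^2 - 10*l + 16)/(l^2 - 2*l + 1)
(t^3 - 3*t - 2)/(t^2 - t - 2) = t + 1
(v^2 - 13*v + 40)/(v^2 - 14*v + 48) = (v - 5)/(v - 6)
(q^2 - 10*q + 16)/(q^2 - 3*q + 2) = (q - 8)/(q - 1)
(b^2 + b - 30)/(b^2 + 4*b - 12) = (b - 5)/(b - 2)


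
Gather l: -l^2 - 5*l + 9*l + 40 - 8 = -l^2 + 4*l + 32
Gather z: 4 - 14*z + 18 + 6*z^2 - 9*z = 6*z^2 - 23*z + 22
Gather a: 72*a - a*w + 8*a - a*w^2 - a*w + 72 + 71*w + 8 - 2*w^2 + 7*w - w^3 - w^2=a*(-w^2 - 2*w + 80) - w^3 - 3*w^2 + 78*w + 80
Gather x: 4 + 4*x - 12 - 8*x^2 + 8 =-8*x^2 + 4*x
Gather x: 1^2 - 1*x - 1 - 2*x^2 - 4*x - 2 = -2*x^2 - 5*x - 2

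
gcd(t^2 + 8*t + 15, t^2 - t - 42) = 1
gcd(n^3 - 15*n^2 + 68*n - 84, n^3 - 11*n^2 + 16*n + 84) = n^2 - 13*n + 42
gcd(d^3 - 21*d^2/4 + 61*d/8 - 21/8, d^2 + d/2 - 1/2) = d - 1/2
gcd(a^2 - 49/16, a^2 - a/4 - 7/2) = a + 7/4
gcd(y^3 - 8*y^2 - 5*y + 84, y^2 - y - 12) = y^2 - y - 12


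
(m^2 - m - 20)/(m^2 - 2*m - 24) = (m - 5)/(m - 6)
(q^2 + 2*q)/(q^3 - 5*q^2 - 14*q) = 1/(q - 7)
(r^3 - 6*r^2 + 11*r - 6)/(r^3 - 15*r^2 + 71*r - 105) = (r^2 - 3*r + 2)/(r^2 - 12*r + 35)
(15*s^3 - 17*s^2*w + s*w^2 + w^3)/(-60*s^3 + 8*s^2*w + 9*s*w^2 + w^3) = (-3*s^2 + 4*s*w - w^2)/(12*s^2 - 4*s*w - w^2)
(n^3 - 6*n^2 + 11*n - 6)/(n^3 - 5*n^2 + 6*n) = (n - 1)/n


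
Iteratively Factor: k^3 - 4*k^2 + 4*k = (k)*(k^2 - 4*k + 4) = k*(k - 2)*(k - 2)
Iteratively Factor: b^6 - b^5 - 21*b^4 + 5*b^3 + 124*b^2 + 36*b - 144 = (b - 1)*(b^5 - 21*b^3 - 16*b^2 + 108*b + 144) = (b - 1)*(b + 2)*(b^4 - 2*b^3 - 17*b^2 + 18*b + 72) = (b - 1)*(b + 2)*(b + 3)*(b^3 - 5*b^2 - 2*b + 24) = (b - 3)*(b - 1)*(b + 2)*(b + 3)*(b^2 - 2*b - 8) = (b - 4)*(b - 3)*(b - 1)*(b + 2)*(b + 3)*(b + 2)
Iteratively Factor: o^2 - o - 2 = (o + 1)*(o - 2)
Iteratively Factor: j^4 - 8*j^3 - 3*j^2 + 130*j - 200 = (j - 5)*(j^3 - 3*j^2 - 18*j + 40) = (j - 5)*(j + 4)*(j^2 - 7*j + 10) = (j - 5)*(j - 2)*(j + 4)*(j - 5)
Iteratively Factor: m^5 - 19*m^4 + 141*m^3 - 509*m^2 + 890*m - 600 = (m - 3)*(m^4 - 16*m^3 + 93*m^2 - 230*m + 200) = (m - 3)*(m - 2)*(m^3 - 14*m^2 + 65*m - 100) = (m - 4)*(m - 3)*(m - 2)*(m^2 - 10*m + 25) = (m - 5)*(m - 4)*(m - 3)*(m - 2)*(m - 5)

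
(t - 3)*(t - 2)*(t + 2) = t^3 - 3*t^2 - 4*t + 12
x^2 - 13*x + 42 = (x - 7)*(x - 6)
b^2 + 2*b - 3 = (b - 1)*(b + 3)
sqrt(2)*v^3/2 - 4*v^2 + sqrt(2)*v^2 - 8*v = v*(v - 4*sqrt(2))*(sqrt(2)*v/2 + sqrt(2))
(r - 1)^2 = r^2 - 2*r + 1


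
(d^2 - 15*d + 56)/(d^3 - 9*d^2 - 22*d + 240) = (d - 7)/(d^2 - d - 30)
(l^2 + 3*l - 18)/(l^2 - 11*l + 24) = (l + 6)/(l - 8)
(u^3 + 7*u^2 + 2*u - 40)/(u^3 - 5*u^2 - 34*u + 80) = (u + 4)/(u - 8)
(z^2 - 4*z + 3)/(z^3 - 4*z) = (z^2 - 4*z + 3)/(z*(z^2 - 4))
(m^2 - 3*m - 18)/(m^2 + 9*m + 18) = (m - 6)/(m + 6)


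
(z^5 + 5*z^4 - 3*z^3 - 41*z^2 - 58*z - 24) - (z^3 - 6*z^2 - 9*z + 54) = z^5 + 5*z^4 - 4*z^3 - 35*z^2 - 49*z - 78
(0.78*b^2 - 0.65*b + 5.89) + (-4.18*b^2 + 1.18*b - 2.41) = -3.4*b^2 + 0.53*b + 3.48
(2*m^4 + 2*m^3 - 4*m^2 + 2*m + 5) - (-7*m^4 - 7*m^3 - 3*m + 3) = 9*m^4 + 9*m^3 - 4*m^2 + 5*m + 2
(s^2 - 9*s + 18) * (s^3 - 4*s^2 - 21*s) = s^5 - 13*s^4 + 33*s^3 + 117*s^2 - 378*s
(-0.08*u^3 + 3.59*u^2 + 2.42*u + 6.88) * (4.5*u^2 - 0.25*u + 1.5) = -0.36*u^5 + 16.175*u^4 + 9.8725*u^3 + 35.74*u^2 + 1.91*u + 10.32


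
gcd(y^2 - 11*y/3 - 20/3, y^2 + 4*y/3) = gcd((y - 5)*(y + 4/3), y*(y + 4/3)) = y + 4/3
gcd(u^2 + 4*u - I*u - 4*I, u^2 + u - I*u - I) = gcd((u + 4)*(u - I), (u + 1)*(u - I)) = u - I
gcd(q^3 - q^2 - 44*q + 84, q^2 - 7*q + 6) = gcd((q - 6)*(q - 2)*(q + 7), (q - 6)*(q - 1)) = q - 6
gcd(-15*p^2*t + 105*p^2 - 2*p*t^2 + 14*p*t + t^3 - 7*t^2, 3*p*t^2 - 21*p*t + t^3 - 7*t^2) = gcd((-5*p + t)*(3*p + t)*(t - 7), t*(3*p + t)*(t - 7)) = 3*p*t - 21*p + t^2 - 7*t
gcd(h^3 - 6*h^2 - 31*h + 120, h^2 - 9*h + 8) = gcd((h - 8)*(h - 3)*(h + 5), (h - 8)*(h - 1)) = h - 8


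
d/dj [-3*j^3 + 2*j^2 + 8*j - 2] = -9*j^2 + 4*j + 8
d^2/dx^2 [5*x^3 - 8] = 30*x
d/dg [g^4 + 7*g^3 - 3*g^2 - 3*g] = 4*g^3 + 21*g^2 - 6*g - 3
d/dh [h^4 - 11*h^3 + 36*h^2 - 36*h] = 4*h^3 - 33*h^2 + 72*h - 36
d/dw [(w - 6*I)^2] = 2*w - 12*I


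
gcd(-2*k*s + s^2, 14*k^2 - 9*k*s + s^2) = -2*k + s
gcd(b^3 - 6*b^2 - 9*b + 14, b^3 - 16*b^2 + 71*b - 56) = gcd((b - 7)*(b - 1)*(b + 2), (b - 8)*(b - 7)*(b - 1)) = b^2 - 8*b + 7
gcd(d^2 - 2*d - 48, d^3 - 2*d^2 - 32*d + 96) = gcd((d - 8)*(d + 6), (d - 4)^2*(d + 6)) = d + 6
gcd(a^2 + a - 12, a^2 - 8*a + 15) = a - 3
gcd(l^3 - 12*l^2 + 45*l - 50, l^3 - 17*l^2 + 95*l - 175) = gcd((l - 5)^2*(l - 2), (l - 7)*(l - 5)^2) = l^2 - 10*l + 25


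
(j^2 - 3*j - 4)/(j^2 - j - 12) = (j + 1)/(j + 3)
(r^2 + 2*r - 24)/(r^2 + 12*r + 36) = (r - 4)/(r + 6)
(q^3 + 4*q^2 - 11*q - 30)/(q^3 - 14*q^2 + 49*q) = (q^3 + 4*q^2 - 11*q - 30)/(q*(q^2 - 14*q + 49))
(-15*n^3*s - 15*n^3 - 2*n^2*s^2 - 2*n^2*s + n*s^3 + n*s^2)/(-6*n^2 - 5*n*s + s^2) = n*(15*n^2*s + 15*n^2 + 2*n*s^2 + 2*n*s - s^3 - s^2)/(6*n^2 + 5*n*s - s^2)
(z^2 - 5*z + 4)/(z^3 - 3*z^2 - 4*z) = (z - 1)/(z*(z + 1))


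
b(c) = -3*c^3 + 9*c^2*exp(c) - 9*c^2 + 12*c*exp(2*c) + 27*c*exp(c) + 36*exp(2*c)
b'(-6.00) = -215.80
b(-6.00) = 324.40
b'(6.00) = 37358189.72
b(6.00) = 17772611.87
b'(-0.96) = 14.90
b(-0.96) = -8.80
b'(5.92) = 31581453.59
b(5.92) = 15021483.13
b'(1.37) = 2183.91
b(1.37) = 999.58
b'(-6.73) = -286.34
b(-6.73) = 507.10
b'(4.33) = 1113251.52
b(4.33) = 528593.55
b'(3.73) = 314577.64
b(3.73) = 149427.57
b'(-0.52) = 35.79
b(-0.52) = 1.61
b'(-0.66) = 26.80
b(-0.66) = -2.74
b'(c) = 9*c^2*exp(c) - 9*c^2 + 24*c*exp(2*c) + 45*c*exp(c) - 18*c + 84*exp(2*c) + 27*exp(c)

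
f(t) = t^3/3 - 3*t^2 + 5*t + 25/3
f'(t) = t^2 - 6*t + 5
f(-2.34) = -24.06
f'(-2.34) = 24.52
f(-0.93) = 0.82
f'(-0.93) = 11.44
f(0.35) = 9.73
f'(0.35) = 3.02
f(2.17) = 8.46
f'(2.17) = -3.31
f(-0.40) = 5.83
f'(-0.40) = 7.56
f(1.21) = 10.58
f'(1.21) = -0.80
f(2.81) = 6.09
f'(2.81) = -3.96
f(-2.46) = -27.08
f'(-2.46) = 25.81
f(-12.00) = -1059.67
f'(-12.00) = 221.00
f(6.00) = 2.33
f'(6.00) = 5.00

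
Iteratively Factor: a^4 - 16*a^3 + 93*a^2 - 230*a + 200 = (a - 5)*(a^3 - 11*a^2 + 38*a - 40) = (a - 5)*(a - 4)*(a^2 - 7*a + 10) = (a - 5)^2*(a - 4)*(a - 2)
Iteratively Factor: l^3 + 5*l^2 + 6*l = (l + 2)*(l^2 + 3*l) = (l + 2)*(l + 3)*(l)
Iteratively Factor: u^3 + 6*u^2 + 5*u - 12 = (u + 3)*(u^2 + 3*u - 4) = (u - 1)*(u + 3)*(u + 4)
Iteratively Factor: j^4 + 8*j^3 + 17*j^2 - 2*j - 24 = (j + 3)*(j^3 + 5*j^2 + 2*j - 8) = (j + 2)*(j + 3)*(j^2 + 3*j - 4) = (j + 2)*(j + 3)*(j + 4)*(j - 1)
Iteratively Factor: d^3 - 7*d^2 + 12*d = (d - 3)*(d^2 - 4*d) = (d - 4)*(d - 3)*(d)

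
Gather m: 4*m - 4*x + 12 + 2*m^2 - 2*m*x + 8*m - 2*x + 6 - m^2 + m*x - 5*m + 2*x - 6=m^2 + m*(7 - x) - 4*x + 12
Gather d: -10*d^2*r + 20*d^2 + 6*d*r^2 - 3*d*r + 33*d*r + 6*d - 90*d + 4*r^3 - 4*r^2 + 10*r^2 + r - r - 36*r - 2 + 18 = d^2*(20 - 10*r) + d*(6*r^2 + 30*r - 84) + 4*r^3 + 6*r^2 - 36*r + 16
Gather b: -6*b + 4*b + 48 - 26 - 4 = 18 - 2*b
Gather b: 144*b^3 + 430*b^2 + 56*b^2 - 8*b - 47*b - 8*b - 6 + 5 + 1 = 144*b^3 + 486*b^2 - 63*b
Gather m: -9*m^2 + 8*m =-9*m^2 + 8*m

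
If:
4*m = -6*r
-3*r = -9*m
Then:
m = 0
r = 0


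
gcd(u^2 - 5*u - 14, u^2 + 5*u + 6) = u + 2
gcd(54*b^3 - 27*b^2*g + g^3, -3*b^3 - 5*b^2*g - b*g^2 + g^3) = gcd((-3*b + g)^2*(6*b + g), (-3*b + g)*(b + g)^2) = 3*b - g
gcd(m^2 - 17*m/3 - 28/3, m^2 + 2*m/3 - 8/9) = m + 4/3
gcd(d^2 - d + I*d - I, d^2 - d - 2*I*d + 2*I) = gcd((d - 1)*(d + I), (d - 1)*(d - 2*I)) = d - 1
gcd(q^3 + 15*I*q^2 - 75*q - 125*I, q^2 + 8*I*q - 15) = q + 5*I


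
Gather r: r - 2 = r - 2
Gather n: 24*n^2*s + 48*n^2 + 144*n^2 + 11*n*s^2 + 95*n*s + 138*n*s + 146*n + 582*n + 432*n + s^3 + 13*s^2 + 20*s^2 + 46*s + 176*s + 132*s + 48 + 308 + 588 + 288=n^2*(24*s + 192) + n*(11*s^2 + 233*s + 1160) + s^3 + 33*s^2 + 354*s + 1232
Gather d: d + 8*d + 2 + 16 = 9*d + 18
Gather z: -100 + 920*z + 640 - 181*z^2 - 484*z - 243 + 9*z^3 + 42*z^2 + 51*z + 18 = 9*z^3 - 139*z^2 + 487*z + 315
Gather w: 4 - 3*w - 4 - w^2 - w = -w^2 - 4*w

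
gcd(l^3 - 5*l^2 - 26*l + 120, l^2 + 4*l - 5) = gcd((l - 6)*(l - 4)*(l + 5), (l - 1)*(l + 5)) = l + 5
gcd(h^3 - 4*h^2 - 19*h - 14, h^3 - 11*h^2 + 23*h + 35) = h^2 - 6*h - 7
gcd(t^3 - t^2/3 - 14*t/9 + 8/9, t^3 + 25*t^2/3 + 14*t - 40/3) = t - 2/3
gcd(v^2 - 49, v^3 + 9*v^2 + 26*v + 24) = 1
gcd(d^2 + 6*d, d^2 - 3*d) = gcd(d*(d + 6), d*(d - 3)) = d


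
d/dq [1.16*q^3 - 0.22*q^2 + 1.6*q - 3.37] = 3.48*q^2 - 0.44*q + 1.6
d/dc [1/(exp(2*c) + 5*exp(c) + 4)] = (-2*exp(c) - 5)*exp(c)/(exp(2*c) + 5*exp(c) + 4)^2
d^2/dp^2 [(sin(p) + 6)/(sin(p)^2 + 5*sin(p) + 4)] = (-sin(p)^4 - 18*sin(p)^3 - 46*sin(p)^2 + 48*sin(p) + 212)/((sin(p) + 1)^2*(sin(p) + 4)^3)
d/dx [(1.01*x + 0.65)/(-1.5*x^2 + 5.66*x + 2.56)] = (1.515*x^2 + 1.95*x - 1.0934)/(2.25*x^4 - 16.98*x^3 + 24.3556*x^2 + 28.9792*x + 6.5536)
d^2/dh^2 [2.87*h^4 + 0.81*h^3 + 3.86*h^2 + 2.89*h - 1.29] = 34.44*h^2 + 4.86*h + 7.72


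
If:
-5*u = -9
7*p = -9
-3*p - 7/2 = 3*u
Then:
No Solution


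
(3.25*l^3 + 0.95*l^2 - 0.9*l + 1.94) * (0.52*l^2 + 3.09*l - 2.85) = 1.69*l^5 + 10.5365*l^4 - 6.795*l^3 - 4.4797*l^2 + 8.5596*l - 5.529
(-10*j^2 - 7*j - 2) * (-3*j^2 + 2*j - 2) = 30*j^4 + j^3 + 12*j^2 + 10*j + 4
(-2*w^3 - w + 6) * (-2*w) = 4*w^4 + 2*w^2 - 12*w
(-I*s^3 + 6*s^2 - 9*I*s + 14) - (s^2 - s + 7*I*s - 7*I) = -I*s^3 + 5*s^2 + s - 16*I*s + 14 + 7*I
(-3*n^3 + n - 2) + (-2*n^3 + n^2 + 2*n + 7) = -5*n^3 + n^2 + 3*n + 5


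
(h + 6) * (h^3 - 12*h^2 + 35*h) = h^4 - 6*h^3 - 37*h^2 + 210*h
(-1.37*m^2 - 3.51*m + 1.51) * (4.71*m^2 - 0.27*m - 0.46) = -6.4527*m^4 - 16.1622*m^3 + 8.69*m^2 + 1.2069*m - 0.6946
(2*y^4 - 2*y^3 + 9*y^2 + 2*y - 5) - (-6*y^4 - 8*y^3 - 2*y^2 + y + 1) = 8*y^4 + 6*y^3 + 11*y^2 + y - 6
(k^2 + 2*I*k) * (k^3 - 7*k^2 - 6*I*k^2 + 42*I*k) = k^5 - 7*k^4 - 4*I*k^4 + 12*k^3 + 28*I*k^3 - 84*k^2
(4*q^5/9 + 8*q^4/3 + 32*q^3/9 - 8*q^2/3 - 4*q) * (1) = 4*q^5/9 + 8*q^4/3 + 32*q^3/9 - 8*q^2/3 - 4*q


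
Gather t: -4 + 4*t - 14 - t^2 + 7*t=-t^2 + 11*t - 18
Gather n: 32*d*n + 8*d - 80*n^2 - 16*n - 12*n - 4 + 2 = 8*d - 80*n^2 + n*(32*d - 28) - 2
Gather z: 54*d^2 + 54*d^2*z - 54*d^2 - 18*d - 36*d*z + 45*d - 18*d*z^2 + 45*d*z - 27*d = -18*d*z^2 + z*(54*d^2 + 9*d)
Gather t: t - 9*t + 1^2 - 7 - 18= -8*t - 24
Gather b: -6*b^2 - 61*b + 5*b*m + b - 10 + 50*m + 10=-6*b^2 + b*(5*m - 60) + 50*m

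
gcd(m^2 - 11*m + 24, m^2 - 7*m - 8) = m - 8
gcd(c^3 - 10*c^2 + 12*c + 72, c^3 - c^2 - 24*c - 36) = c^2 - 4*c - 12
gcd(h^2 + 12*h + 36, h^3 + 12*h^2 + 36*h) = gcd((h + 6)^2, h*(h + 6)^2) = h^2 + 12*h + 36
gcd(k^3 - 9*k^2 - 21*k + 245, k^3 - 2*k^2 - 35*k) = k^2 - 2*k - 35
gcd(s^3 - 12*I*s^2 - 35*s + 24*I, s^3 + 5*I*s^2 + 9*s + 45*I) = s - 3*I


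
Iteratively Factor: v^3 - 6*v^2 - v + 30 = (v - 3)*(v^2 - 3*v - 10) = (v - 5)*(v - 3)*(v + 2)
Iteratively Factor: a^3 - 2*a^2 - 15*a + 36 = (a - 3)*(a^2 + a - 12) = (a - 3)^2*(a + 4)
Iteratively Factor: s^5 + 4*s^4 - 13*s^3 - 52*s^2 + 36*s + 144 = (s - 3)*(s^4 + 7*s^3 + 8*s^2 - 28*s - 48) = (s - 3)*(s + 4)*(s^3 + 3*s^2 - 4*s - 12) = (s - 3)*(s - 2)*(s + 4)*(s^2 + 5*s + 6) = (s - 3)*(s - 2)*(s + 2)*(s + 4)*(s + 3)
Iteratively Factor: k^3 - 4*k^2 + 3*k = (k - 3)*(k^2 - k) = (k - 3)*(k - 1)*(k)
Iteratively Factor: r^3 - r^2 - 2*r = (r - 2)*(r^2 + r) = r*(r - 2)*(r + 1)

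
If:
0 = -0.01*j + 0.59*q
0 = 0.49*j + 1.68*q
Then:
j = 0.00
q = 0.00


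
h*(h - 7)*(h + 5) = h^3 - 2*h^2 - 35*h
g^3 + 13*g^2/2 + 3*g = g*(g + 1/2)*(g + 6)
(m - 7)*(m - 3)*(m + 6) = m^3 - 4*m^2 - 39*m + 126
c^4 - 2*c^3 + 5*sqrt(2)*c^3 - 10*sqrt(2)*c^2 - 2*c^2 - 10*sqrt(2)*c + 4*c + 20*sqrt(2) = (c - 2)*(c - sqrt(2))*(c + sqrt(2))*(c + 5*sqrt(2))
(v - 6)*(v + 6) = v^2 - 36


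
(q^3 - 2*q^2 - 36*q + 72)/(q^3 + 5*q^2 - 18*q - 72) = (q^2 - 8*q + 12)/(q^2 - q - 12)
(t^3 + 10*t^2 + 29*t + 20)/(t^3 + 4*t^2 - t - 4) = (t + 5)/(t - 1)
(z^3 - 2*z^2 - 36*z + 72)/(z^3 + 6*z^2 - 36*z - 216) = (z - 2)/(z + 6)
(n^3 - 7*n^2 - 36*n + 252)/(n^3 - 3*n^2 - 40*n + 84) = (n - 6)/(n - 2)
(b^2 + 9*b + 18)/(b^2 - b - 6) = (b^2 + 9*b + 18)/(b^2 - b - 6)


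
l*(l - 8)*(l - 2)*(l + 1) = l^4 - 9*l^3 + 6*l^2 + 16*l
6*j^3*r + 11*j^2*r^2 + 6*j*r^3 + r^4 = r*(j + r)*(2*j + r)*(3*j + r)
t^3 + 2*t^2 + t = t*(t + 1)^2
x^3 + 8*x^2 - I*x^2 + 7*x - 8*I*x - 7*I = (x + 1)*(x + 7)*(x - I)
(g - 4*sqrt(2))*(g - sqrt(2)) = g^2 - 5*sqrt(2)*g + 8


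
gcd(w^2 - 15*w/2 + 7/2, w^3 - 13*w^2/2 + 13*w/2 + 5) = 1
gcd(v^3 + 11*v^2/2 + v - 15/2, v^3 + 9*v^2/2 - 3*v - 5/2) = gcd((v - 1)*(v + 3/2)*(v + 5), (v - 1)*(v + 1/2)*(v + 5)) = v^2 + 4*v - 5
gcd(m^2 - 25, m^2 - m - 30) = m + 5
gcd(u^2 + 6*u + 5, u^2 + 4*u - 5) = u + 5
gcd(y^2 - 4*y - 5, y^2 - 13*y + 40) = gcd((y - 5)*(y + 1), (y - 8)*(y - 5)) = y - 5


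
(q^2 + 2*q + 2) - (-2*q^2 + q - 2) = 3*q^2 + q + 4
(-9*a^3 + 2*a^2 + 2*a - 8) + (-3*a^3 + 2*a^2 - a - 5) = -12*a^3 + 4*a^2 + a - 13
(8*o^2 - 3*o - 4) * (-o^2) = -8*o^4 + 3*o^3 + 4*o^2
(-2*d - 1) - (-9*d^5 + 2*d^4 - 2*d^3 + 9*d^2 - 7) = 9*d^5 - 2*d^4 + 2*d^3 - 9*d^2 - 2*d + 6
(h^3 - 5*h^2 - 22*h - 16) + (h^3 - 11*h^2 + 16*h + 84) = 2*h^3 - 16*h^2 - 6*h + 68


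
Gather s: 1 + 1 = 2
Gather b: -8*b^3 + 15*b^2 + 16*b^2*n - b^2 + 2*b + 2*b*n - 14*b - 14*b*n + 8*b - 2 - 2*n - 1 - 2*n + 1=-8*b^3 + b^2*(16*n + 14) + b*(-12*n - 4) - 4*n - 2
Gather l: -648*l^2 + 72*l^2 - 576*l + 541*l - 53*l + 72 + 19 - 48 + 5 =-576*l^2 - 88*l + 48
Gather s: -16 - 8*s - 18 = -8*s - 34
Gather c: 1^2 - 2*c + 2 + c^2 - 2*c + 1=c^2 - 4*c + 4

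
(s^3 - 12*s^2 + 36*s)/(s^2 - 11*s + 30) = s*(s - 6)/(s - 5)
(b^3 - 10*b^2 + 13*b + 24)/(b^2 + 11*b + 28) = (b^3 - 10*b^2 + 13*b + 24)/(b^2 + 11*b + 28)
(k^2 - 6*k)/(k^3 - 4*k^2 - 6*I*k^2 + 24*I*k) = (k - 6)/(k^2 - 4*k - 6*I*k + 24*I)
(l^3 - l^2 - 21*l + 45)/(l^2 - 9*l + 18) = (l^2 + 2*l - 15)/(l - 6)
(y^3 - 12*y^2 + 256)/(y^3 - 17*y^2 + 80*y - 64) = (y + 4)/(y - 1)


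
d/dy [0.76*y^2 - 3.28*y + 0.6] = 1.52*y - 3.28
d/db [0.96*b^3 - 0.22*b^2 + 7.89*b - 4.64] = 2.88*b^2 - 0.44*b + 7.89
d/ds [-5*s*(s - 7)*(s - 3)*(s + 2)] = -20*s^3 + 120*s^2 - 10*s - 210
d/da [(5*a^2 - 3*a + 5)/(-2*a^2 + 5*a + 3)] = (19*a^2 + 50*a - 34)/(4*a^4 - 20*a^3 + 13*a^2 + 30*a + 9)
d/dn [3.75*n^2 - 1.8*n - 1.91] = 7.5*n - 1.8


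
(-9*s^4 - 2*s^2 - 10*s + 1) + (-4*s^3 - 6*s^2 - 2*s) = -9*s^4 - 4*s^3 - 8*s^2 - 12*s + 1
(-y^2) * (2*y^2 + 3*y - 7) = -2*y^4 - 3*y^3 + 7*y^2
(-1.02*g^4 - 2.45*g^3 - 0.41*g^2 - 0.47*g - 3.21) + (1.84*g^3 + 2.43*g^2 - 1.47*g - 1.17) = -1.02*g^4 - 0.61*g^3 + 2.02*g^2 - 1.94*g - 4.38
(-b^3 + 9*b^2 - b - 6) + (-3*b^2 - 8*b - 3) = -b^3 + 6*b^2 - 9*b - 9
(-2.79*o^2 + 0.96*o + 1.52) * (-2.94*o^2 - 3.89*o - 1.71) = 8.2026*o^4 + 8.0307*o^3 - 3.4323*o^2 - 7.5544*o - 2.5992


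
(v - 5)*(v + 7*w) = v^2 + 7*v*w - 5*v - 35*w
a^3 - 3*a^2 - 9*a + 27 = (a - 3)^2*(a + 3)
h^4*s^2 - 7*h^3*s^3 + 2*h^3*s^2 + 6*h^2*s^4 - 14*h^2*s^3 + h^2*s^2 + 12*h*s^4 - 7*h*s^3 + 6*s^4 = (h - 6*s)*(h - s)*(h*s + s)^2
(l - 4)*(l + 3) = l^2 - l - 12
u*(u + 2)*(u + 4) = u^3 + 6*u^2 + 8*u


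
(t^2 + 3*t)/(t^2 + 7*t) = (t + 3)/(t + 7)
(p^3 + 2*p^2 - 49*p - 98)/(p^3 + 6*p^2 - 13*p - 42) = (p - 7)/(p - 3)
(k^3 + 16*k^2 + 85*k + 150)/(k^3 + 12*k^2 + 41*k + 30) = (k + 5)/(k + 1)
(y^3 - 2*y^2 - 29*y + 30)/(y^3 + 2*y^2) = (y^3 - 2*y^2 - 29*y + 30)/(y^2*(y + 2))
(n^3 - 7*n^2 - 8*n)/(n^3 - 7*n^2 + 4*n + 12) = n*(n - 8)/(n^2 - 8*n + 12)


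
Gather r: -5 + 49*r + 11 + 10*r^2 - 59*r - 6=10*r^2 - 10*r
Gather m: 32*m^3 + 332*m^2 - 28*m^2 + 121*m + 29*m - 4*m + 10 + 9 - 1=32*m^3 + 304*m^2 + 146*m + 18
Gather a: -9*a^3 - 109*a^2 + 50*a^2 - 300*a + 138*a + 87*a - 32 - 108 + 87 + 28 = -9*a^3 - 59*a^2 - 75*a - 25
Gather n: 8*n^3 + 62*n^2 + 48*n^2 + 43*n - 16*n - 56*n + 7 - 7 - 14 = 8*n^3 + 110*n^2 - 29*n - 14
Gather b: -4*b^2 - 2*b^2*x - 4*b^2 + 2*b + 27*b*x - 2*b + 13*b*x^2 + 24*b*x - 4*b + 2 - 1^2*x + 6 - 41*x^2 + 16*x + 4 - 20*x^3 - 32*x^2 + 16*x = b^2*(-2*x - 8) + b*(13*x^2 + 51*x - 4) - 20*x^3 - 73*x^2 + 31*x + 12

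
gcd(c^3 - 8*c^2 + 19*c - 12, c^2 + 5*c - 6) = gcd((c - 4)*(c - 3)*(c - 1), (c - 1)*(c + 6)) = c - 1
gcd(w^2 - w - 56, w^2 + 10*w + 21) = w + 7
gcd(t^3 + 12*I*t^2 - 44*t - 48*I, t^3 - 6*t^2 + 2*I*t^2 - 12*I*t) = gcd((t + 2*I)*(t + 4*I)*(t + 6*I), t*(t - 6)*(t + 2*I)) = t + 2*I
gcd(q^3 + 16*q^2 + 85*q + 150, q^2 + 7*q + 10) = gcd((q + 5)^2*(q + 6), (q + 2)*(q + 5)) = q + 5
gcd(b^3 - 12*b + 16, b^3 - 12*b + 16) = b^3 - 12*b + 16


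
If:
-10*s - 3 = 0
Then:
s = -3/10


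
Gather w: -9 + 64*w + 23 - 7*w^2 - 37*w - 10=-7*w^2 + 27*w + 4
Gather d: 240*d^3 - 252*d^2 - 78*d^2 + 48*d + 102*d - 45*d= 240*d^3 - 330*d^2 + 105*d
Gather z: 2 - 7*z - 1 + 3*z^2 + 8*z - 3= 3*z^2 + z - 2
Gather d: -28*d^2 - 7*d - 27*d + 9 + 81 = -28*d^2 - 34*d + 90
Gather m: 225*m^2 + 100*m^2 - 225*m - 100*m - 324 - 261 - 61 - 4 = 325*m^2 - 325*m - 650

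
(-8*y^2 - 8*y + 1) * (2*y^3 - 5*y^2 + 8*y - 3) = -16*y^5 + 24*y^4 - 22*y^3 - 45*y^2 + 32*y - 3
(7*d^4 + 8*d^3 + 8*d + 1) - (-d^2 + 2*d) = 7*d^4 + 8*d^3 + d^2 + 6*d + 1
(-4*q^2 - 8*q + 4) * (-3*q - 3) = 12*q^3 + 36*q^2 + 12*q - 12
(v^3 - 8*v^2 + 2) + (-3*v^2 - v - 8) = v^3 - 11*v^2 - v - 6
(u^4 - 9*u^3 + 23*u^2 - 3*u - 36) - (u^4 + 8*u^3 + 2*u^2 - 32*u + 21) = -17*u^3 + 21*u^2 + 29*u - 57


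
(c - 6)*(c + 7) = c^2 + c - 42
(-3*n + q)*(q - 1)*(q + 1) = -3*n*q^2 + 3*n + q^3 - q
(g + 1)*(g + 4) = g^2 + 5*g + 4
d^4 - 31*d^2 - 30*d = d*(d - 6)*(d + 1)*(d + 5)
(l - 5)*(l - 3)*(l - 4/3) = l^3 - 28*l^2/3 + 77*l/3 - 20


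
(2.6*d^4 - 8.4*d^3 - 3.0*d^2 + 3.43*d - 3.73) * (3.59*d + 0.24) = 9.334*d^5 - 29.532*d^4 - 12.786*d^3 + 11.5937*d^2 - 12.5675*d - 0.8952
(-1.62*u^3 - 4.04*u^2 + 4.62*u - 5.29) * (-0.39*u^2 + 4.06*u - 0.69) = 0.6318*u^5 - 5.0016*u^4 - 17.0864*u^3 + 23.6079*u^2 - 24.6652*u + 3.6501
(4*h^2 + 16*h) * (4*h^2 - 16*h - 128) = 16*h^4 - 768*h^2 - 2048*h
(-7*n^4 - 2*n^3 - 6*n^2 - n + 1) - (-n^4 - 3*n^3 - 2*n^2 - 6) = -6*n^4 + n^3 - 4*n^2 - n + 7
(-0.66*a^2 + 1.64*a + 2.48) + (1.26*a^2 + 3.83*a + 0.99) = 0.6*a^2 + 5.47*a + 3.47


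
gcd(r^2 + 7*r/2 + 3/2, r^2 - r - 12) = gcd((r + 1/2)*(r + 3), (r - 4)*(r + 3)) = r + 3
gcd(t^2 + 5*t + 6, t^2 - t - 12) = t + 3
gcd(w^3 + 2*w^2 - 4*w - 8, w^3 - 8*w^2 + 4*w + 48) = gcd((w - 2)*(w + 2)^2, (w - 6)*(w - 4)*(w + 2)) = w + 2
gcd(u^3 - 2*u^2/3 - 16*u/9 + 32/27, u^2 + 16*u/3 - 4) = u - 2/3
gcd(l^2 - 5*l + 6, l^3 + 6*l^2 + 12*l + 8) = 1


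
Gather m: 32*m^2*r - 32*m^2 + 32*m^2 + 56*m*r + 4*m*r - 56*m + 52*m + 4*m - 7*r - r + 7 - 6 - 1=32*m^2*r + 60*m*r - 8*r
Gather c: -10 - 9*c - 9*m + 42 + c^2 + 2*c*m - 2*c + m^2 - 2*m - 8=c^2 + c*(2*m - 11) + m^2 - 11*m + 24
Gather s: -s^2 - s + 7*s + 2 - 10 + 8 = -s^2 + 6*s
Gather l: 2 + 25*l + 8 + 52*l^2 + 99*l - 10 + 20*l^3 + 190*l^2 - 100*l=20*l^3 + 242*l^2 + 24*l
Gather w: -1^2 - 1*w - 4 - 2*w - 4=-3*w - 9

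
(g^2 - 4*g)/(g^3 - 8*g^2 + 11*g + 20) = g/(g^2 - 4*g - 5)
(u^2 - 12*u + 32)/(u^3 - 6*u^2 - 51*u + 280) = (u - 4)/(u^2 + 2*u - 35)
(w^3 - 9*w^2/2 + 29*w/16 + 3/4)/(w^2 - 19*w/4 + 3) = w + 1/4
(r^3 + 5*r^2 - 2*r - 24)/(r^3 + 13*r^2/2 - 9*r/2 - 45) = 2*(r^2 + 2*r - 8)/(2*r^2 + 7*r - 30)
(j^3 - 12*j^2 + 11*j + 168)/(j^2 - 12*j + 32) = (j^2 - 4*j - 21)/(j - 4)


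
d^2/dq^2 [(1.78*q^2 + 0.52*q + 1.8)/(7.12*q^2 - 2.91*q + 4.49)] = (1.13686837721616e-13*q^4 + 126.482528*q^3 + 206.072736*q^2 - 323.510016*q + 0.755971999999996)/(360.944128*q^6 - 442.562112*q^5 + 863.732184*q^4 - 582.817419*q^3 + 544.685043*q^2 - 175.997673*q + 90.518849)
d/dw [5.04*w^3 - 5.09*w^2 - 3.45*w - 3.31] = 15.12*w^2 - 10.18*w - 3.45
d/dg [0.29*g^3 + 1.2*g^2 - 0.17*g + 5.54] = 0.87*g^2 + 2.4*g - 0.17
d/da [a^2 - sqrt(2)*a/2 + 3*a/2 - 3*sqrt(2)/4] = 2*a - sqrt(2)/2 + 3/2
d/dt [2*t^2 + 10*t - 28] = 4*t + 10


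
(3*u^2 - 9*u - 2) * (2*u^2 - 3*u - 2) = 6*u^4 - 27*u^3 + 17*u^2 + 24*u + 4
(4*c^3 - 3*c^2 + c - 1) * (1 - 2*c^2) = -8*c^5 + 6*c^4 + 2*c^3 - c^2 + c - 1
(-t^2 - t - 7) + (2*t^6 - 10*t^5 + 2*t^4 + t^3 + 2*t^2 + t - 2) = 2*t^6 - 10*t^5 + 2*t^4 + t^3 + t^2 - 9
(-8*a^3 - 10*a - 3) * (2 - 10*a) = 80*a^4 - 16*a^3 + 100*a^2 + 10*a - 6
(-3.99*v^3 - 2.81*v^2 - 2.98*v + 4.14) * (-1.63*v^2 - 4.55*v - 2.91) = 6.5037*v^5 + 22.7348*v^4 + 29.2538*v^3 + 14.9879*v^2 - 10.1652*v - 12.0474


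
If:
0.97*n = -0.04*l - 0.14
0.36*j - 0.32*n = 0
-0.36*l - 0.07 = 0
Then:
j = -0.12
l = -0.19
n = -0.14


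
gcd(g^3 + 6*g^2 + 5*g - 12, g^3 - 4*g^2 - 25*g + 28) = g^2 + 3*g - 4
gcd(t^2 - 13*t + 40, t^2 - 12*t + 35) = t - 5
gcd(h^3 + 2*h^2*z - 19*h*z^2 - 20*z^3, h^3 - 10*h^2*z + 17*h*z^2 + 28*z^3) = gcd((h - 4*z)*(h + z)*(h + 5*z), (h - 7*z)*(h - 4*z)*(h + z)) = -h^2 + 3*h*z + 4*z^2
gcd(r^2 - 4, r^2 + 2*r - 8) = r - 2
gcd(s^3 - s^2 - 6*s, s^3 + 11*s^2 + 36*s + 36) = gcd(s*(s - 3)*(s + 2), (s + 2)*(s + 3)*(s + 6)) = s + 2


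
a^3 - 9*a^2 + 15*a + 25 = (a - 5)^2*(a + 1)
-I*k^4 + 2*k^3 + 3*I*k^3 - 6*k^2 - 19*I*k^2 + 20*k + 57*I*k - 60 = (k - 3)*(k - 4*I)*(k + 5*I)*(-I*k + 1)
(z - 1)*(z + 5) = z^2 + 4*z - 5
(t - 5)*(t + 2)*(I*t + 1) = I*t^3 + t^2 - 3*I*t^2 - 3*t - 10*I*t - 10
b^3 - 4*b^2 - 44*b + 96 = (b - 8)*(b - 2)*(b + 6)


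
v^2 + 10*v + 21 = (v + 3)*(v + 7)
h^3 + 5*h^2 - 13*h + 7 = (h - 1)^2*(h + 7)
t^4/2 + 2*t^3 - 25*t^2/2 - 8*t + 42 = (t/2 + 1)*(t - 3)*(t - 2)*(t + 7)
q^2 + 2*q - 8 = (q - 2)*(q + 4)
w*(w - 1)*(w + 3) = w^3 + 2*w^2 - 3*w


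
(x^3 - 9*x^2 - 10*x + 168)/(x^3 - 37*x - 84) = (x - 6)/(x + 3)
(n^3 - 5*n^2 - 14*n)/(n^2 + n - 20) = n*(n^2 - 5*n - 14)/(n^2 + n - 20)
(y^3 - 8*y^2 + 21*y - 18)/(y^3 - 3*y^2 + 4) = (y^2 - 6*y + 9)/(y^2 - y - 2)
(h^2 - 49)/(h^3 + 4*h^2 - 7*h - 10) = (h^2 - 49)/(h^3 + 4*h^2 - 7*h - 10)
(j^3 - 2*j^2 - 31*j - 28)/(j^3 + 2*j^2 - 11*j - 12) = (j - 7)/(j - 3)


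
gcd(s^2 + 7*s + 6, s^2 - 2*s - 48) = s + 6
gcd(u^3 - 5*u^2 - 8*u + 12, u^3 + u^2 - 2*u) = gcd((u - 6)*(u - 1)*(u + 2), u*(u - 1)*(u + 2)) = u^2 + u - 2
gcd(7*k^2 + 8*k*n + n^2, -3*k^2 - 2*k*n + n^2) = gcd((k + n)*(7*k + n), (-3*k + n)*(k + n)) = k + n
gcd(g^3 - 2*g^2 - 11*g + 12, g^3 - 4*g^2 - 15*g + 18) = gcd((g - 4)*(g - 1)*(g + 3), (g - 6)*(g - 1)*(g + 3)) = g^2 + 2*g - 3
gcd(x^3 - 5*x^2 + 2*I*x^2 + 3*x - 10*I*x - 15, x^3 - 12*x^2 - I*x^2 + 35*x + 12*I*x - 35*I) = x^2 + x*(-5 - I) + 5*I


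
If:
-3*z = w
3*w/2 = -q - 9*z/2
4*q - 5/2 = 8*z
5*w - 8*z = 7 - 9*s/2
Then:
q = 0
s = -1/24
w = 15/16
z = -5/16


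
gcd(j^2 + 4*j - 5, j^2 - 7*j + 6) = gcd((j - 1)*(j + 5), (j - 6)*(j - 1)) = j - 1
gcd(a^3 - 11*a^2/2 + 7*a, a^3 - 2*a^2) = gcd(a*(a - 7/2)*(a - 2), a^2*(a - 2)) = a^2 - 2*a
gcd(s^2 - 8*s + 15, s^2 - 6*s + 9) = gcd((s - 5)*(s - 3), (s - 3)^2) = s - 3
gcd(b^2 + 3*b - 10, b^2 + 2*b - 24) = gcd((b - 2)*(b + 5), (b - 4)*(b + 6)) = 1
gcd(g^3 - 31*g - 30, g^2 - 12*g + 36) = g - 6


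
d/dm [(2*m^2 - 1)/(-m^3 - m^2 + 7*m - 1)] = (2*m^4 + 11*m^2 - 6*m + 7)/(m^6 + 2*m^5 - 13*m^4 - 12*m^3 + 51*m^2 - 14*m + 1)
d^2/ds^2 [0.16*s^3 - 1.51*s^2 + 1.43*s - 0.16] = 0.96*s - 3.02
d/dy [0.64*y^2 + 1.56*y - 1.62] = 1.28*y + 1.56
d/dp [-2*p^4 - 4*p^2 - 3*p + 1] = -8*p^3 - 8*p - 3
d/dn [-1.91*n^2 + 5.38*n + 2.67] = 5.38 - 3.82*n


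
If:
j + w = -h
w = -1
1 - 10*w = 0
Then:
No Solution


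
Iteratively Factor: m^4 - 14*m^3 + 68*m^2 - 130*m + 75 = (m - 3)*(m^3 - 11*m^2 + 35*m - 25) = (m - 3)*(m - 1)*(m^2 - 10*m + 25) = (m - 5)*(m - 3)*(m - 1)*(m - 5)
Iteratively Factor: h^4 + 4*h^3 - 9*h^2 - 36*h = (h - 3)*(h^3 + 7*h^2 + 12*h) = (h - 3)*(h + 4)*(h^2 + 3*h) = h*(h - 3)*(h + 4)*(h + 3)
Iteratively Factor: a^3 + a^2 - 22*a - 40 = (a + 4)*(a^2 - 3*a - 10) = (a - 5)*(a + 4)*(a + 2)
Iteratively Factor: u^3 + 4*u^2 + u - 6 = (u - 1)*(u^2 + 5*u + 6) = (u - 1)*(u + 3)*(u + 2)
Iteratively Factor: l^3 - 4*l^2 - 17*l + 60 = (l - 3)*(l^2 - l - 20) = (l - 3)*(l + 4)*(l - 5)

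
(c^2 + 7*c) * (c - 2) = c^3 + 5*c^2 - 14*c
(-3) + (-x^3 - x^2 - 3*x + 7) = -x^3 - x^2 - 3*x + 4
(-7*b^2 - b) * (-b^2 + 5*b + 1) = 7*b^4 - 34*b^3 - 12*b^2 - b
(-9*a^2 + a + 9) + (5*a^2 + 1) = -4*a^2 + a + 10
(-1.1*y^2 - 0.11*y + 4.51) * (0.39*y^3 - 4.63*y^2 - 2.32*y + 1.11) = -0.429*y^5 + 5.0501*y^4 + 4.8202*y^3 - 21.8471*y^2 - 10.5853*y + 5.0061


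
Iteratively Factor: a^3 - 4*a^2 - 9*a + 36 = (a - 3)*(a^2 - a - 12) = (a - 4)*(a - 3)*(a + 3)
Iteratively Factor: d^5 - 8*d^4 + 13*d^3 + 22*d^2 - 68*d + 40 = (d - 1)*(d^4 - 7*d^3 + 6*d^2 + 28*d - 40) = (d - 2)*(d - 1)*(d^3 - 5*d^2 - 4*d + 20) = (d - 5)*(d - 2)*(d - 1)*(d^2 - 4) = (d - 5)*(d - 2)*(d - 1)*(d + 2)*(d - 2)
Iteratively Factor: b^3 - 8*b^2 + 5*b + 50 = (b + 2)*(b^2 - 10*b + 25) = (b - 5)*(b + 2)*(b - 5)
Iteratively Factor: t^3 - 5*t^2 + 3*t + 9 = (t - 3)*(t^2 - 2*t - 3) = (t - 3)*(t + 1)*(t - 3)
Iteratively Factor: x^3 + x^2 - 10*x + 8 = (x - 2)*(x^2 + 3*x - 4) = (x - 2)*(x - 1)*(x + 4)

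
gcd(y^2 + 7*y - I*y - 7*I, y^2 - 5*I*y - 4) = y - I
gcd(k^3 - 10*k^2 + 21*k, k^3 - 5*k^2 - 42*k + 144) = k - 3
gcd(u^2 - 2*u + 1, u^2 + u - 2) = u - 1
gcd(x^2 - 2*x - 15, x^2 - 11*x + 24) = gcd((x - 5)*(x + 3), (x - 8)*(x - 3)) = 1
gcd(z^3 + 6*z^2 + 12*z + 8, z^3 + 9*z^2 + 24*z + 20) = z^2 + 4*z + 4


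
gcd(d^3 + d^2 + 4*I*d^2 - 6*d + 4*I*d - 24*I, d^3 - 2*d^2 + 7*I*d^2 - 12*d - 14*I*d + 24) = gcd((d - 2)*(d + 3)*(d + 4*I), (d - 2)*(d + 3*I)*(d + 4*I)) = d^2 + d*(-2 + 4*I) - 8*I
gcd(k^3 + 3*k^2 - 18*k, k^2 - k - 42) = k + 6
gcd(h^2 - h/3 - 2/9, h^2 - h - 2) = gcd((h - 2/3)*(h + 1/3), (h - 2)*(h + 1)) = 1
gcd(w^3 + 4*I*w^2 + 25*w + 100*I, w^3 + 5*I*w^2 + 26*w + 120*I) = w^2 - I*w + 20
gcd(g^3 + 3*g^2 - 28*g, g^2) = g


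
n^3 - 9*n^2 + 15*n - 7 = (n - 7)*(n - 1)^2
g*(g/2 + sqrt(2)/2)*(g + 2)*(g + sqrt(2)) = g^4/2 + g^3 + sqrt(2)*g^3 + g^2 + 2*sqrt(2)*g^2 + 2*g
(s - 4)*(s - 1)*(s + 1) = s^3 - 4*s^2 - s + 4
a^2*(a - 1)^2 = a^4 - 2*a^3 + a^2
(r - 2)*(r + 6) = r^2 + 4*r - 12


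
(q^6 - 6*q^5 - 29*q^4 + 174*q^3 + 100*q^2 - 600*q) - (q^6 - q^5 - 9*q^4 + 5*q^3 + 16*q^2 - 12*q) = -5*q^5 - 20*q^4 + 169*q^3 + 84*q^2 - 588*q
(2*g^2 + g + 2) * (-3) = -6*g^2 - 3*g - 6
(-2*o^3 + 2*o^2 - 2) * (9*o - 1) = -18*o^4 + 20*o^3 - 2*o^2 - 18*o + 2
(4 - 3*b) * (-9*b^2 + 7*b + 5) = 27*b^3 - 57*b^2 + 13*b + 20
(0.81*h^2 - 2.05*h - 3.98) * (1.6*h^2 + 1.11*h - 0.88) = 1.296*h^4 - 2.3809*h^3 - 9.3563*h^2 - 2.6138*h + 3.5024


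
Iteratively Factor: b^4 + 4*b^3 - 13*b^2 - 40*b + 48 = (b - 1)*(b^3 + 5*b^2 - 8*b - 48) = (b - 1)*(b + 4)*(b^2 + b - 12) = (b - 3)*(b - 1)*(b + 4)*(b + 4)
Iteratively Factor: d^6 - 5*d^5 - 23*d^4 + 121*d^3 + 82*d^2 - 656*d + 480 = (d - 1)*(d^5 - 4*d^4 - 27*d^3 + 94*d^2 + 176*d - 480) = (d - 2)*(d - 1)*(d^4 - 2*d^3 - 31*d^2 + 32*d + 240) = (d - 2)*(d - 1)*(d + 3)*(d^3 - 5*d^2 - 16*d + 80) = (d - 2)*(d - 1)*(d + 3)*(d + 4)*(d^2 - 9*d + 20) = (d - 5)*(d - 2)*(d - 1)*(d + 3)*(d + 4)*(d - 4)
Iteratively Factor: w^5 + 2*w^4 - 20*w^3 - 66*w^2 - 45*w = (w + 3)*(w^4 - w^3 - 17*w^2 - 15*w) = (w - 5)*(w + 3)*(w^3 + 4*w^2 + 3*w) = w*(w - 5)*(w + 3)*(w^2 + 4*w + 3) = w*(w - 5)*(w + 1)*(w + 3)*(w + 3)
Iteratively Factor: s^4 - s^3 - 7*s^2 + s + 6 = (s + 2)*(s^3 - 3*s^2 - s + 3) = (s - 3)*(s + 2)*(s^2 - 1) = (s - 3)*(s + 1)*(s + 2)*(s - 1)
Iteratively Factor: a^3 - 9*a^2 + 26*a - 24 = (a - 4)*(a^2 - 5*a + 6) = (a - 4)*(a - 3)*(a - 2)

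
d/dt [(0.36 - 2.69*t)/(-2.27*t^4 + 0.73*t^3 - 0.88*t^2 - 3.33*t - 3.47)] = (-18.3189*t^4 + 7.1962*t^3 - 3.1556*t^2 + 0.633599999999999*t + 10.5331)/(5.1529*t^8 - 3.3142*t^7 + 4.5281*t^6 + 13.8334*t^5 + 11.6664*t^4 + 0.7946*t^3 + 17.1961*t^2 + 23.1102*t + 12.0409)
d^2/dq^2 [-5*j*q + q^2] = 2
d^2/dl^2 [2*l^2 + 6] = 4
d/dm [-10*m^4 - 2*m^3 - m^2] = 2*m*(-20*m^2 - 3*m - 1)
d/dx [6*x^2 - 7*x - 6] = 12*x - 7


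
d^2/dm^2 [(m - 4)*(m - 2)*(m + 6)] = 6*m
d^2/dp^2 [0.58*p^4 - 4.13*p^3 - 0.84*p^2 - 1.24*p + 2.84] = 6.96*p^2 - 24.78*p - 1.68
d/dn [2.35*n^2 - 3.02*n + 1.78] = 4.7*n - 3.02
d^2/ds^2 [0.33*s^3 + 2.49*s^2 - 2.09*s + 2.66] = 1.98*s + 4.98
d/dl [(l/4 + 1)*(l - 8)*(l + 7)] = 3*l^2/4 + 3*l/2 - 15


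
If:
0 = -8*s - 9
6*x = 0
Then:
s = -9/8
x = 0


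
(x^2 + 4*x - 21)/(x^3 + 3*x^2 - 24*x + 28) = (x - 3)/(x^2 - 4*x + 4)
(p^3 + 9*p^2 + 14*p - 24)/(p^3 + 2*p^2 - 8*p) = (p^2 + 5*p - 6)/(p*(p - 2))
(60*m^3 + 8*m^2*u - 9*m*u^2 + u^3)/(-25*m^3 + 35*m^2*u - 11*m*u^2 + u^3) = (-12*m^2 - 4*m*u + u^2)/(5*m^2 - 6*m*u + u^2)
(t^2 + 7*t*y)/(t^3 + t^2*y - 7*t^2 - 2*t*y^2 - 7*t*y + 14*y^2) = t*(t + 7*y)/(t^3 + t^2*y - 7*t^2 - 2*t*y^2 - 7*t*y + 14*y^2)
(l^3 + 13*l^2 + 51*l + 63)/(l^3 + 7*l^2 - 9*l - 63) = (l + 3)/(l - 3)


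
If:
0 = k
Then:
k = 0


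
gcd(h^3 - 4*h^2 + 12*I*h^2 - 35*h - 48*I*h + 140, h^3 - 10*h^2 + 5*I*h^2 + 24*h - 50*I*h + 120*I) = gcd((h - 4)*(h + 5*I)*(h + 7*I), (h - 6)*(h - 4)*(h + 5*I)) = h^2 + h*(-4 + 5*I) - 20*I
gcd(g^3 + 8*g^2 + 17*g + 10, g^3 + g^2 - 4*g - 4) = g^2 + 3*g + 2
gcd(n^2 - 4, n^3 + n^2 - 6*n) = n - 2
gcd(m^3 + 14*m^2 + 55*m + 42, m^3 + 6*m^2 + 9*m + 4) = m + 1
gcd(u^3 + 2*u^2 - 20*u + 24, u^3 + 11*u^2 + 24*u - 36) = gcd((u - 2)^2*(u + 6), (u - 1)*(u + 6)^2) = u + 6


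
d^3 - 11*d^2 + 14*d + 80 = (d - 8)*(d - 5)*(d + 2)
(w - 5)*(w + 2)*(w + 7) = w^3 + 4*w^2 - 31*w - 70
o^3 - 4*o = o*(o - 2)*(o + 2)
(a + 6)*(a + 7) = a^2 + 13*a + 42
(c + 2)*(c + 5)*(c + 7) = c^3 + 14*c^2 + 59*c + 70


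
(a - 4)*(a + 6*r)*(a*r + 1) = a^3*r + 6*a^2*r^2 - 4*a^2*r + a^2 - 24*a*r^2 + 6*a*r - 4*a - 24*r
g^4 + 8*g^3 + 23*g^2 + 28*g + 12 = (g + 1)*(g + 2)^2*(g + 3)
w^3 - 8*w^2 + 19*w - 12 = (w - 4)*(w - 3)*(w - 1)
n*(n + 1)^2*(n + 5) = n^4 + 7*n^3 + 11*n^2 + 5*n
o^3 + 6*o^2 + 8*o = o*(o + 2)*(o + 4)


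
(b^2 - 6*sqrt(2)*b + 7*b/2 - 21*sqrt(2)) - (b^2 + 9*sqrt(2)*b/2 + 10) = -21*sqrt(2)*b/2 + 7*b/2 - 21*sqrt(2) - 10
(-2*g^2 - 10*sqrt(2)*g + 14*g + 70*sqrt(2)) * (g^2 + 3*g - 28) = -2*g^4 - 10*sqrt(2)*g^3 + 8*g^3 + 40*sqrt(2)*g^2 + 98*g^2 - 392*g + 490*sqrt(2)*g - 1960*sqrt(2)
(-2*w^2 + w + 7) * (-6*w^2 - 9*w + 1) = 12*w^4 + 12*w^3 - 53*w^2 - 62*w + 7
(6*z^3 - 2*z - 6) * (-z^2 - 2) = -6*z^5 - 10*z^3 + 6*z^2 + 4*z + 12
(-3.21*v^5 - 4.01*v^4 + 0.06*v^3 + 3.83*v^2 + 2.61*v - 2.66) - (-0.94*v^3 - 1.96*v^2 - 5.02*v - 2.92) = -3.21*v^5 - 4.01*v^4 + 1.0*v^3 + 5.79*v^2 + 7.63*v + 0.26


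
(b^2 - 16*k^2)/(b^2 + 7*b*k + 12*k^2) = (b - 4*k)/(b + 3*k)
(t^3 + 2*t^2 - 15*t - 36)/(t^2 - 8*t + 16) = (t^2 + 6*t + 9)/(t - 4)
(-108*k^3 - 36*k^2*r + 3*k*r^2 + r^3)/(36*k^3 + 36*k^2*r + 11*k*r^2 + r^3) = (-6*k + r)/(2*k + r)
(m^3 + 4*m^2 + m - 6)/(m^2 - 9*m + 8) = (m^2 + 5*m + 6)/(m - 8)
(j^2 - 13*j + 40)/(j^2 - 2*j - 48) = (j - 5)/(j + 6)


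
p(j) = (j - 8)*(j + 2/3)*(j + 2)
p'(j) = (j - 8)*(j + 2/3) + (j - 8)*(j + 2) + (j + 2/3)*(j + 2)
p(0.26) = -16.21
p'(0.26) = -22.57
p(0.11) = -12.93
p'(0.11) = -21.14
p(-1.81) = 2.13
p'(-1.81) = 9.13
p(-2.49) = -9.37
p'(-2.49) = 25.16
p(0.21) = -15.09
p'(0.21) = -22.11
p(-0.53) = -1.71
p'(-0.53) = -13.50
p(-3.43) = -45.17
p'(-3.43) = 51.88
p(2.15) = -68.38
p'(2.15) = -29.07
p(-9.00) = -991.67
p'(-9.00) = 319.00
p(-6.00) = -298.67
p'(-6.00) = 152.00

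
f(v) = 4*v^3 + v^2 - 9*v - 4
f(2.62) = 51.22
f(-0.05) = -3.55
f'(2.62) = 78.61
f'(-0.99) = 0.78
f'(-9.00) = 945.00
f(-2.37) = -30.30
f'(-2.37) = 53.66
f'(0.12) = -8.59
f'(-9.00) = 945.00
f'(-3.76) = 153.13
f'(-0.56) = -6.36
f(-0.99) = 2.01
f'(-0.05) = -9.07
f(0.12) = -5.06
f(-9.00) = -2758.00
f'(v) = 12*v^2 + 2*v - 9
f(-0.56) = 0.65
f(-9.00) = -2758.00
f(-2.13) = -18.95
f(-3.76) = -168.65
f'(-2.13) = 41.18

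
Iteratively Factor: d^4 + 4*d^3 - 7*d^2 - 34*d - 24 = (d + 4)*(d^3 - 7*d - 6) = (d - 3)*(d + 4)*(d^2 + 3*d + 2) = (d - 3)*(d + 2)*(d + 4)*(d + 1)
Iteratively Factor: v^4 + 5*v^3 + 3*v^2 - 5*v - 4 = (v + 1)*(v^3 + 4*v^2 - v - 4) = (v + 1)^2*(v^2 + 3*v - 4) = (v + 1)^2*(v + 4)*(v - 1)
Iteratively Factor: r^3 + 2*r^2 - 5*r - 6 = (r - 2)*(r^2 + 4*r + 3) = (r - 2)*(r + 1)*(r + 3)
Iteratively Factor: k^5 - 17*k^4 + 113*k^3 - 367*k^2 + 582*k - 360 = (k - 5)*(k^4 - 12*k^3 + 53*k^2 - 102*k + 72) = (k - 5)*(k - 2)*(k^3 - 10*k^2 + 33*k - 36) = (k - 5)*(k - 4)*(k - 2)*(k^2 - 6*k + 9) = (k - 5)*(k - 4)*(k - 3)*(k - 2)*(k - 3)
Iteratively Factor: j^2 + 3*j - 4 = (j - 1)*(j + 4)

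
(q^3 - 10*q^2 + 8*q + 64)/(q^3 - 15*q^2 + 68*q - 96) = (q + 2)/(q - 3)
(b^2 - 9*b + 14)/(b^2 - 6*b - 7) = (b - 2)/(b + 1)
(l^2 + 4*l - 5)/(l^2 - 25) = (l - 1)/(l - 5)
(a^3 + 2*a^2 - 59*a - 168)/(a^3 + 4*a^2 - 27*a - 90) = (a^2 - a - 56)/(a^2 + a - 30)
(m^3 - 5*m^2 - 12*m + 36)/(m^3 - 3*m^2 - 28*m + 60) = (m + 3)/(m + 5)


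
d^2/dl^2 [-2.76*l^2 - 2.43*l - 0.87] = -5.52000000000000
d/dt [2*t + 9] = 2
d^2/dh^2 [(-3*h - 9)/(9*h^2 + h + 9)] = 6*(-(h + 3)*(18*h + 1)^2 + (27*h + 28)*(9*h^2 + h + 9))/(9*h^2 + h + 9)^3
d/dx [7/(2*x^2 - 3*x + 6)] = 7*(3 - 4*x)/(2*x^2 - 3*x + 6)^2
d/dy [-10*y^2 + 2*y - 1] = 2 - 20*y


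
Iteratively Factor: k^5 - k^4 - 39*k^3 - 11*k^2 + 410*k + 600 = (k + 4)*(k^4 - 5*k^3 - 19*k^2 + 65*k + 150) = (k + 2)*(k + 4)*(k^3 - 7*k^2 - 5*k + 75) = (k - 5)*(k + 2)*(k + 4)*(k^2 - 2*k - 15) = (k - 5)^2*(k + 2)*(k + 4)*(k + 3)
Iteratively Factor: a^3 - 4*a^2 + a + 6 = (a + 1)*(a^2 - 5*a + 6) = (a - 2)*(a + 1)*(a - 3)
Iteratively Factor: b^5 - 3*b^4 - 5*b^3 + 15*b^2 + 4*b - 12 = (b - 2)*(b^4 - b^3 - 7*b^2 + b + 6) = (b - 2)*(b + 2)*(b^3 - 3*b^2 - b + 3) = (b - 2)*(b + 1)*(b + 2)*(b^2 - 4*b + 3) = (b - 3)*(b - 2)*(b + 1)*(b + 2)*(b - 1)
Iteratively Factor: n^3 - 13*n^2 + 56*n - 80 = (n - 4)*(n^2 - 9*n + 20) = (n - 5)*(n - 4)*(n - 4)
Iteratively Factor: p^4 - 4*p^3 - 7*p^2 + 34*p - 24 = (p + 3)*(p^3 - 7*p^2 + 14*p - 8) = (p - 2)*(p + 3)*(p^2 - 5*p + 4) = (p - 2)*(p - 1)*(p + 3)*(p - 4)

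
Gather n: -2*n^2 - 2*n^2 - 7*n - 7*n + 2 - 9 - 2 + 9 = -4*n^2 - 14*n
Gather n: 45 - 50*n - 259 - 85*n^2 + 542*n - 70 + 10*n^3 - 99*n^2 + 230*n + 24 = 10*n^3 - 184*n^2 + 722*n - 260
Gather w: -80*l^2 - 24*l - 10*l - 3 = -80*l^2 - 34*l - 3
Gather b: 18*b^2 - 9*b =18*b^2 - 9*b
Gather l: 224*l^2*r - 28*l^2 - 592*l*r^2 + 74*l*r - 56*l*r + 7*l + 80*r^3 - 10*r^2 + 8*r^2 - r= l^2*(224*r - 28) + l*(-592*r^2 + 18*r + 7) + 80*r^3 - 2*r^2 - r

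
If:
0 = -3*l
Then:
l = 0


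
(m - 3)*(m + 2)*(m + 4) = m^3 + 3*m^2 - 10*m - 24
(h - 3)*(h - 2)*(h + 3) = h^3 - 2*h^2 - 9*h + 18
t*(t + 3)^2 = t^3 + 6*t^2 + 9*t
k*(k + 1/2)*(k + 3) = k^3 + 7*k^2/2 + 3*k/2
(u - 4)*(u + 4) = u^2 - 16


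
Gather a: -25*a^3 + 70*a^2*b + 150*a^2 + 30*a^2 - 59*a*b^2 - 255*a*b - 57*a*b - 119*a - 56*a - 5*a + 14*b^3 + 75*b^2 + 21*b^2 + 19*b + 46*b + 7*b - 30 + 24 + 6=-25*a^3 + a^2*(70*b + 180) + a*(-59*b^2 - 312*b - 180) + 14*b^3 + 96*b^2 + 72*b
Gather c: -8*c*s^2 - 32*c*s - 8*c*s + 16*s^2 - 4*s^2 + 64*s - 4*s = c*(-8*s^2 - 40*s) + 12*s^2 + 60*s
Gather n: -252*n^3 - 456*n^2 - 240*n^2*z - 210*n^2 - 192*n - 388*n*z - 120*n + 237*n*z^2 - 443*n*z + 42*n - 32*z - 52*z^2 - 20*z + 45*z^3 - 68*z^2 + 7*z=-252*n^3 + n^2*(-240*z - 666) + n*(237*z^2 - 831*z - 270) + 45*z^3 - 120*z^2 - 45*z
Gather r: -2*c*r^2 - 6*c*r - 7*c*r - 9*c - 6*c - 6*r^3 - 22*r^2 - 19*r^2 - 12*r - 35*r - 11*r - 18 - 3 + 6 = -15*c - 6*r^3 + r^2*(-2*c - 41) + r*(-13*c - 58) - 15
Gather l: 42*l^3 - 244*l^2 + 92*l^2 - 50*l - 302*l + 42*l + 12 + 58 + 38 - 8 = 42*l^3 - 152*l^2 - 310*l + 100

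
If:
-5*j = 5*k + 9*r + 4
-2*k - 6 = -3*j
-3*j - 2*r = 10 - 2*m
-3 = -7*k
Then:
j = 16/7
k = 3/7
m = 136/21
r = -41/21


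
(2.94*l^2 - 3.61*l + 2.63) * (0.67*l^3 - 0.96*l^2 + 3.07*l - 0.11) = 1.9698*l^5 - 5.2411*l^4 + 14.2535*l^3 - 13.9309*l^2 + 8.4712*l - 0.2893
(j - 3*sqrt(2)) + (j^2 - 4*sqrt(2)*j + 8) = j^2 - 4*sqrt(2)*j + j - 3*sqrt(2) + 8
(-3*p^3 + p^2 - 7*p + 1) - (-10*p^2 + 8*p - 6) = -3*p^3 + 11*p^2 - 15*p + 7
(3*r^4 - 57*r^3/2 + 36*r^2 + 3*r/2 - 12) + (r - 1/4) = 3*r^4 - 57*r^3/2 + 36*r^2 + 5*r/2 - 49/4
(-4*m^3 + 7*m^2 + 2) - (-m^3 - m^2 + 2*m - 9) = -3*m^3 + 8*m^2 - 2*m + 11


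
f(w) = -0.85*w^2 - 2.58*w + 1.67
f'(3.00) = -7.68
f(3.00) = -13.72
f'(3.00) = -7.68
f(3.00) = -13.72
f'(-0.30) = -2.07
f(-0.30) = 2.37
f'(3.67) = -8.82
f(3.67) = -19.25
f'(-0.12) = -2.38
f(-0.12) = 1.97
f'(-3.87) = 4.00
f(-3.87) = -1.08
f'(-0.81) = -1.20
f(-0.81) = 3.20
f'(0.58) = -3.57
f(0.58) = -0.11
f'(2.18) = -6.29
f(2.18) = -7.99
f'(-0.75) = -1.30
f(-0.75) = 3.13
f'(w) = -1.7*w - 2.58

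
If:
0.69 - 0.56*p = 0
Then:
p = 1.23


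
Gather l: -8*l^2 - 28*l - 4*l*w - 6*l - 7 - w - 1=-8*l^2 + l*(-4*w - 34) - w - 8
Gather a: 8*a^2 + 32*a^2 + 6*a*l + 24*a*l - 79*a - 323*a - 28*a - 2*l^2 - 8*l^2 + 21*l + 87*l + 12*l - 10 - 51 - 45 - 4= 40*a^2 + a*(30*l - 430) - 10*l^2 + 120*l - 110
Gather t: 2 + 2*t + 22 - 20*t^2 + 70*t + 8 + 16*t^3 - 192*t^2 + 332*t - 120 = 16*t^3 - 212*t^2 + 404*t - 88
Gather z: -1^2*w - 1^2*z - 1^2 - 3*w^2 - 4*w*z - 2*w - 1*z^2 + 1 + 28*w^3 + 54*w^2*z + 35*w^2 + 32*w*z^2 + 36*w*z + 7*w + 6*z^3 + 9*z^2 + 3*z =28*w^3 + 32*w^2 + 4*w + 6*z^3 + z^2*(32*w + 8) + z*(54*w^2 + 32*w + 2)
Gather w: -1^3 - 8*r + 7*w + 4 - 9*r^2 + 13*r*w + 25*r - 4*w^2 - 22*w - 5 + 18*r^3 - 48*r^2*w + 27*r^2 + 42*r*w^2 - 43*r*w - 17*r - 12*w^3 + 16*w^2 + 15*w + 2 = 18*r^3 + 18*r^2 - 12*w^3 + w^2*(42*r + 12) + w*(-48*r^2 - 30*r)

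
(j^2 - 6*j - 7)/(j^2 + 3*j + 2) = (j - 7)/(j + 2)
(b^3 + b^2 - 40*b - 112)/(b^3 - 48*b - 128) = (b - 7)/(b - 8)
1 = 1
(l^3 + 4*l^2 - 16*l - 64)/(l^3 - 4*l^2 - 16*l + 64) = (l + 4)/(l - 4)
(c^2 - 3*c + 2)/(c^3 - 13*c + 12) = (c - 2)/(c^2 + c - 12)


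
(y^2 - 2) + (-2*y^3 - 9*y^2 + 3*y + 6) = -2*y^3 - 8*y^2 + 3*y + 4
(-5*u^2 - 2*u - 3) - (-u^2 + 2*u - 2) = -4*u^2 - 4*u - 1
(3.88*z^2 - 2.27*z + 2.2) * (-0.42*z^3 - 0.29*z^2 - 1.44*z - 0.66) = -1.6296*z^5 - 0.1718*z^4 - 5.8529*z^3 + 0.0699999999999998*z^2 - 1.6698*z - 1.452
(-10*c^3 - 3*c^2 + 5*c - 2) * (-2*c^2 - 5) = 20*c^5 + 6*c^4 + 40*c^3 + 19*c^2 - 25*c + 10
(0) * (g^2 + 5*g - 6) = 0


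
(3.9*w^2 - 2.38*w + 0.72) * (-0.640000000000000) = -2.496*w^2 + 1.5232*w - 0.4608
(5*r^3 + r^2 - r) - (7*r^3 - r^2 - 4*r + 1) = -2*r^3 + 2*r^2 + 3*r - 1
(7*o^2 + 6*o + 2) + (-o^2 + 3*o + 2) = 6*o^2 + 9*o + 4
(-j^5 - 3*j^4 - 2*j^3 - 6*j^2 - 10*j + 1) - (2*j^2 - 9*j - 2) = -j^5 - 3*j^4 - 2*j^3 - 8*j^2 - j + 3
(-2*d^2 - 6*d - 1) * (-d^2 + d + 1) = 2*d^4 + 4*d^3 - 7*d^2 - 7*d - 1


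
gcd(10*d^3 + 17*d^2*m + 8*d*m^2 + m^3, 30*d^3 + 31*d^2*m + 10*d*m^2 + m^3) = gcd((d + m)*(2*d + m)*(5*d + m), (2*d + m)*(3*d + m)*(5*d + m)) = 10*d^2 + 7*d*m + m^2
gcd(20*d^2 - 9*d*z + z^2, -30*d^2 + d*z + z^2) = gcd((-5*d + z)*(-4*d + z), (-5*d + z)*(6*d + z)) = -5*d + z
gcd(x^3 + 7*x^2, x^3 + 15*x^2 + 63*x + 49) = x + 7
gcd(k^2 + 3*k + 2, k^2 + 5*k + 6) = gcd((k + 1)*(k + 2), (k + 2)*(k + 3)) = k + 2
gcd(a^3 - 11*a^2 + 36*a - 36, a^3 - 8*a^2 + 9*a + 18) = a^2 - 9*a + 18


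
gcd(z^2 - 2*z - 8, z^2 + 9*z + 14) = z + 2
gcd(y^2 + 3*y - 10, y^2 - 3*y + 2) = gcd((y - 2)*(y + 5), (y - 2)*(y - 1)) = y - 2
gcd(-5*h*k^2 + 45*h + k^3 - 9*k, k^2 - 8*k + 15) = k - 3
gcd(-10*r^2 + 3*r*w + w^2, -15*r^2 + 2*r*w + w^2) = 5*r + w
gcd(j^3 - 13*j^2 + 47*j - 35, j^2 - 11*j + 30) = j - 5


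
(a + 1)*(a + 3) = a^2 + 4*a + 3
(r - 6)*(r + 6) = r^2 - 36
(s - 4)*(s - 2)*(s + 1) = s^3 - 5*s^2 + 2*s + 8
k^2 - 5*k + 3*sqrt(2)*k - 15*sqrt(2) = (k - 5)*(k + 3*sqrt(2))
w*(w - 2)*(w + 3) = w^3 + w^2 - 6*w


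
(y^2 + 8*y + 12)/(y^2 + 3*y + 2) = (y + 6)/(y + 1)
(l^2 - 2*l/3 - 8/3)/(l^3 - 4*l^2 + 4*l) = (l + 4/3)/(l*(l - 2))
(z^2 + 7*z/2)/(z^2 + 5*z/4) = 2*(2*z + 7)/(4*z + 5)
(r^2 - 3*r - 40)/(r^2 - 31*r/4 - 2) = 4*(r + 5)/(4*r + 1)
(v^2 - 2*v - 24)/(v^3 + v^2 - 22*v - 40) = (v - 6)/(v^2 - 3*v - 10)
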